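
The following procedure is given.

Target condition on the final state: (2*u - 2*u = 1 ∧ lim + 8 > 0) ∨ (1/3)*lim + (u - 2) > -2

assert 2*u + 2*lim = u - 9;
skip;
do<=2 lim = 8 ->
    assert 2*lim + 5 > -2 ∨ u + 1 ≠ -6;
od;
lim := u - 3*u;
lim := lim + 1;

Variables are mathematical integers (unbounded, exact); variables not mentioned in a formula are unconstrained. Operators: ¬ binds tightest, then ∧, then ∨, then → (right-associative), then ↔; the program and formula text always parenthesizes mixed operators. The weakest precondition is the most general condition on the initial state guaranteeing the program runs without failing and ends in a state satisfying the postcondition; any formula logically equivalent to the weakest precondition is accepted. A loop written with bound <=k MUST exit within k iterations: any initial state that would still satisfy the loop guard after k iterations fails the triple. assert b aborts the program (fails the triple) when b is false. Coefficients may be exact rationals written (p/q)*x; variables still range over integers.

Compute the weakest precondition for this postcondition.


Working backward. After the program, the postcondition (2*u - 2*u = 1 ∧ lim + 8 > 0) ∨ (1/3)*lim + (u - 2) > -2 must hold; in canonical form it is (1/3)*lim + u > 0.
Before lim := lim + 1: (1/3)*lim + u > -1/3
Before lim := u - 3*u: (1/3)*u > -1/3
Before the loop (bound <=2), unroll the exhaustion recursion (WP_0 = exit-now case; WP_j = one more guarded iteration, up to j = 2):
  WP_0: (¬(lim = 8)) ∧ (1/3)*u > -1/3
  WP_1: (lim = 8 → ((2*lim > -7 ∨ u ≠ -7) ∧ (¬(lim = 8)) ∧ (1/3)*u > -1/3)) ∧ ((¬(lim = 8)) → (1/3)*u > -1/3)
  WP_2: (lim = 8 → ((2*lim > -7 ∨ u ≠ -7) ∧ (lim = 8 → ((2*lim > -7 ∨ u ≠ -7) ∧ (¬(lim = 8)) ∧ (1/3)*u > -1/3)) ∧ ((¬(lim = 8)) → (1/3)*u > -1/3))) ∧ ((¬(lim = 8)) → (1/3)*u > -1/3)
So before the loop: (lim = 8 → ((2*lim > -7 ∨ u ≠ -7) ∧ (lim = 8 → ((2*lim > -7 ∨ u ≠ -7) ∧ (¬(lim = 8)) ∧ (1/3)*u > -1/3)) ∧ ((¬(lim = 8)) → (1/3)*u > -1/3))) ∧ ((¬(lim = 8)) → (1/3)*u > -1/3)
Before skip: (lim = 8 → ((2*lim > -7 ∨ u ≠ -7) ∧ (lim = 8 → ((2*lim > -7 ∨ u ≠ -7) ∧ (¬(lim = 8)) ∧ (1/3)*u > -1/3)) ∧ ((¬(lim = 8)) → (1/3)*u > -1/3))) ∧ ((¬(lim = 8)) → (1/3)*u > -1/3)
Before assert 2*u + 2*lim = u - 9: 2*lim + u = -9 ∧ (lim = 8 → ((2*lim > -7 ∨ u ≠ -7) ∧ (lim = 8 → ((2*lim > -7 ∨ u ≠ -7) ∧ (¬(lim = 8)) ∧ (1/3)*u > -1/3)) ∧ ((¬(lim = 8)) → (1/3)*u > -1/3))) ∧ ((¬(lim = 8)) → (1/3)*u > -1/3)
Answer: WP = 2*lim + u = -9 ∧ (lim = 8 → ((2*lim > -7 ∨ u ≠ -7) ∧ (lim = 8 → ((2*lim > -7 ∨ u ≠ -7) ∧ (¬(lim = 8)) ∧ (1/3)*u > -1/3)) ∧ ((¬(lim = 8)) → (1/3)*u > -1/3))) ∧ ((¬(lim = 8)) → (1/3)*u > -1/3)


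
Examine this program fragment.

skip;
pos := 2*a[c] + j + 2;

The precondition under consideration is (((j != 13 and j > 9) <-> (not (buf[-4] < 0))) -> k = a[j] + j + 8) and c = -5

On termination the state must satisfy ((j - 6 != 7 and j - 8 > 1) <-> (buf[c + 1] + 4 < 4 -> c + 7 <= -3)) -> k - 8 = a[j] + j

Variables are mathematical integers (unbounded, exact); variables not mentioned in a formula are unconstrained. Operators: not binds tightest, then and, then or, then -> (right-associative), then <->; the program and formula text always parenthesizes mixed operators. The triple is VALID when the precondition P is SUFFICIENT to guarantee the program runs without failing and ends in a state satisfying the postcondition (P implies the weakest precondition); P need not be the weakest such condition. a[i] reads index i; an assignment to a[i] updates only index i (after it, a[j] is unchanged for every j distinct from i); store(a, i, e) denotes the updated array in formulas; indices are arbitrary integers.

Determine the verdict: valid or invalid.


Working backward. After the program, the postcondition ((j - 6 != 7 and j - 8 > 1) <-> (buf[c + 1] + 4 < 4 -> c + 7 <= -3)) -> k - 8 = a[j] + j must hold; in canonical form it is ((j != 13 and j > 9) <-> (buf[c + 1] < 0 -> c <= -10)) -> k = a[j] + j + 8.
Before pos := 2*a[c] + j + 2: ((j != 13 and j > 9) <-> (buf[c + 1] < 0 -> c <= -10)) -> k = a[j] + j + 8
Before skip: ((j != 13 and j > 9) <-> (buf[c + 1] < 0 -> c <= -10)) -> k = a[j] + j + 8
The weakest precondition is ((j != 13 and j > 9) <-> (buf[c + 1] < 0 -> c <= -10)) -> k = a[j] + j + 8.
Check whether (((j != 13 and j > 9) <-> (not (buf[-4] < 0))) -> k = a[j] + j + 8) and c = -5 implies it.
Every state satisfying the precondition satisfies the weakest precondition: the implication holds.
Answer: valid


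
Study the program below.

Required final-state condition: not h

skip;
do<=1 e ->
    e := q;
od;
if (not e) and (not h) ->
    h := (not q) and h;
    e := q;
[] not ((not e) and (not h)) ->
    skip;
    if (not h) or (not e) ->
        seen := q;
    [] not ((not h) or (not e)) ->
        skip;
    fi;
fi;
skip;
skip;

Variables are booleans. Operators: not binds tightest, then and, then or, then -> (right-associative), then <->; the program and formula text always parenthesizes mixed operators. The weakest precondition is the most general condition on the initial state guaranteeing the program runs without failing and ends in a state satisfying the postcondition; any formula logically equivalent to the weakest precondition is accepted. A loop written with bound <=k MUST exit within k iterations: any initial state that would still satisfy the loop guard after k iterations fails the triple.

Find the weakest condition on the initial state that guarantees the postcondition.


Working backward. After the program, not h must hold.
Before skip: not h
Before skip: not h
Then branch requires not ((not q) and h); else branch requires (((not h) or (not e)) -> (not h)) and ((not ((not h) or (not e))) -> (not h)).
Before the if: (((not e) and (not h)) -> (not ((not q) and h))) and ((not ((not e) and (not h))) -> ((((not h) or (not e)) -> (not h)) and ((not ((not h) or (not e))) -> (not h))))
Before the loop (bound <=1), unroll the exhaustion recursion (WP_0 = exit-now case; WP_j = one more guarded iteration, up to j = 1):
  WP_0: (not e) and (((not e) and (not h)) -> (not ((not q) and h))) and ((not ((not e) and (not h))) -> ((((not h) or (not e)) -> (not h)) and ((not ((not h) or (not e))) -> (not h))))
  WP_1: (e -> ((not q) and (((not q) and (not h)) -> (not ((not q) and h))) and ((not ((not q) and (not h))) -> ((((not h) or (not q)) -> (not h)) and ((not ((not h) or (not q))) -> (not h)))))) and ((not e) -> ((((not e) and (not h)) -> (not ((not q) and h))) and ((not ((not e) and (not h))) -> ((((not h) or (not e)) -> (not h)) and ((not ((not h) or (not e))) -> (not h))))))
So before the loop: (e -> ((not q) and (((not q) and (not h)) -> (not ((not q) and h))) and ((not ((not q) and (not h))) -> ((((not h) or (not q)) -> (not h)) and ((not ((not h) or (not q))) -> (not h)))))) and ((not e) -> ((((not e) and (not h)) -> (not ((not q) and h))) and ((not ((not e) and (not h))) -> ((((not h) or (not e)) -> (not h)) and ((not ((not h) or (not e))) -> (not h))))))
Before skip: (e -> ((not q) and (((not q) and (not h)) -> (not ((not q) and h))) and ((not ((not q) and (not h))) -> ((((not h) or (not q)) -> (not h)) and ((not ((not h) or (not q))) -> (not h)))))) and ((not e) -> ((((not e) and (not h)) -> (not ((not q) and h))) and ((not ((not e) and (not h))) -> ((((not h) or (not e)) -> (not h)) and ((not ((not h) or (not e))) -> (not h))))))
Answer: WP = (e -> ((not q) and (((not q) and (not h)) -> (not ((not q) and h))) and ((not ((not q) and (not h))) -> ((((not h) or (not q)) -> (not h)) and ((not ((not h) or (not q))) -> (not h)))))) and ((not e) -> ((((not e) and (not h)) -> (not ((not q) and h))) and ((not ((not e) and (not h))) -> ((((not h) or (not e)) -> (not h)) and ((not ((not h) or (not e))) -> (not h))))))


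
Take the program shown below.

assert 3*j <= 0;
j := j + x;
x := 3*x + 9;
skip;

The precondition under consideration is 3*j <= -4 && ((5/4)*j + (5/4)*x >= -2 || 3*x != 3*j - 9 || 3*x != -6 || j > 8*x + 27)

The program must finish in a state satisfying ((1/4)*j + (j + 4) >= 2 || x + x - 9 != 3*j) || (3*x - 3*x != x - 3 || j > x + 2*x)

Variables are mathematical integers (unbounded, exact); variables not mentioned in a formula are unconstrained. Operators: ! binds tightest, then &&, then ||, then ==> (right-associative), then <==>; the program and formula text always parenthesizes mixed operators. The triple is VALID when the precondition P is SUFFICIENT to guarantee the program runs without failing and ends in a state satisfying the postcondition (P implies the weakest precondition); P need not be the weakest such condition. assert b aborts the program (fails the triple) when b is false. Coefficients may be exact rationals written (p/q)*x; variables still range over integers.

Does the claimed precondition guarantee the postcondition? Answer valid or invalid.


Working backward. After the program, the postcondition ((1/4)*j + (j + 4) >= 2 || x + x - 9 != 3*j) || (3*x - 3*x != x - 3 || j > x + 2*x) must hold; in canonical form it is (5/4)*j >= -2 || 2*x != 3*j + 9 || x != 3 || j > 3*x.
Before skip: (5/4)*j >= -2 || 2*x != 3*j + 9 || x != 3 || j > 3*x
Before x := 3*x + 9: (5/4)*j >= -2 || 6*x != 3*j - 9 || 3*x != -6 || j > 9*x + 27
Before j := j + x: (5/4)*j + (5/4)*x >= -2 || 3*x != 3*j - 9 || 3*x != -6 || j > 8*x + 27
Before assert 3*j <= 0: 3*j <= 0 && ((5/4)*j + (5/4)*x >= -2 || 3*x != 3*j - 9 || 3*x != -6 || j > 8*x + 27)
The weakest precondition is 3*j <= 0 && ((5/4)*j + (5/4)*x >= -2 || 3*x != 3*j - 9 || 3*x != -6 || j > 8*x + 27).
Check whether 3*j <= -4 && ((5/4)*j + (5/4)*x >= -2 || 3*x != 3*j - 9 || 3*x != -6 || j > 8*x + 27) implies it.
Every state satisfying the precondition satisfies the weakest precondition: the implication holds.
Answer: valid


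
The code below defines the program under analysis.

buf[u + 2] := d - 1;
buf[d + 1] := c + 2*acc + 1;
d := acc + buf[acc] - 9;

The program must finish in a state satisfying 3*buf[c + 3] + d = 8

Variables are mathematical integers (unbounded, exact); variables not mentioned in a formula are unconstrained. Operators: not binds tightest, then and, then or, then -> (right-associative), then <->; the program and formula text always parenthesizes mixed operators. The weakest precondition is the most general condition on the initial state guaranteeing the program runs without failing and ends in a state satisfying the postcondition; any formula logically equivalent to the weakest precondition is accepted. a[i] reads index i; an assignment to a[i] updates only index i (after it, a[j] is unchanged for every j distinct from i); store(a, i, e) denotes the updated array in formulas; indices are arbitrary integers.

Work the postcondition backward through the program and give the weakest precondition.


Working backward. After the program, 3*buf[c + 3] + d = 8 must hold.
Before d := acc + buf[acc] - 9: 3*buf[c + 3] + buf[acc] + acc = 17
Before buf[d + 1] := c + 2*acc + 1: 3*store(buf, d + 1, 2*acc + c + 1)[c + 3] + store(buf, d + 1, 2*acc + c + 1)[acc] + acc = 17
Before buf[u + 2] := d - 1: 3*store(store(buf, u + 2, d - 1), d + 1, 2*acc + c + 1)[c + 3] + store(store(buf, u + 2, d - 1), d + 1, 2*acc + c + 1)[acc] + acc = 17
Answer: WP = 3*store(store(buf, u + 2, d - 1), d + 1, 2*acc + c + 1)[c + 3] + store(store(buf, u + 2, d - 1), d + 1, 2*acc + c + 1)[acc] + acc = 17


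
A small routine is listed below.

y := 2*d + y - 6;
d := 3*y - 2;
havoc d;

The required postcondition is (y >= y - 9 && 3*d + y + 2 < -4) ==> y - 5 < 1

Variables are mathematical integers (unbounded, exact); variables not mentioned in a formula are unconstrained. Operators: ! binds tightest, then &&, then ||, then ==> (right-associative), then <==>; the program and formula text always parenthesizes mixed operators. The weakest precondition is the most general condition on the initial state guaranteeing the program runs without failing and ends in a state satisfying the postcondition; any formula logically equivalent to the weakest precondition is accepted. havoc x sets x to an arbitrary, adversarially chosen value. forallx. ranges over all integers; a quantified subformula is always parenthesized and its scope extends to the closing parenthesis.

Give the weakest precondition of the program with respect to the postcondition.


Working backward. After the program, the postcondition (y >= y - 9 && 3*d + y + 2 < -4) ==> y - 5 < 1 must hold; in canonical form it is 3*d + y < -6 ==> y < 6.
Before havoc d: forall d_1. (3*d_1 + y < -6 ==> y < 6)
Before d := 3*y - 2: forall d_1. (3*d_1 + y < -6 ==> y < 6)
Before y := 2*d + y - 6: forall d_1. (2*d + 3*d_1 + y < 0 ==> 2*d + y < 12)
Answer: WP = forall d_1. (2*d + 3*d_1 + y < 0 ==> 2*d + y < 12)


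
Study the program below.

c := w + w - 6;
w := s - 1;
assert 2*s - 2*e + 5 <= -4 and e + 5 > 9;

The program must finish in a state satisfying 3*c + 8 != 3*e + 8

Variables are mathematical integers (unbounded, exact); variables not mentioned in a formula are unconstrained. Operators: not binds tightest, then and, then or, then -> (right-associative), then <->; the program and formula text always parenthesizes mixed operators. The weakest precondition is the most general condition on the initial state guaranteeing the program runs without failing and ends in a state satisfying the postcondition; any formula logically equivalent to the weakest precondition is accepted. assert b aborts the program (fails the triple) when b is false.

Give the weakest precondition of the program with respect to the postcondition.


Working backward. After the program, the postcondition 3*c + 8 != 3*e + 8 must hold; in canonical form it is 3*c != 3*e.
Before assert 2*s - 2*e + 5 <= -4 and e + 5 > 9: 2*s <= 2*e - 9 and e > 4 and 3*c != 3*e
Before w := s - 1: 2*s <= 2*e - 9 and e > 4 and 3*c != 3*e
Before c := w + w - 6: 2*s <= 2*e - 9 and e > 4 and 6*w != 3*e + 18
Answer: WP = 2*s <= 2*e - 9 and e > 4 and 6*w != 3*e + 18


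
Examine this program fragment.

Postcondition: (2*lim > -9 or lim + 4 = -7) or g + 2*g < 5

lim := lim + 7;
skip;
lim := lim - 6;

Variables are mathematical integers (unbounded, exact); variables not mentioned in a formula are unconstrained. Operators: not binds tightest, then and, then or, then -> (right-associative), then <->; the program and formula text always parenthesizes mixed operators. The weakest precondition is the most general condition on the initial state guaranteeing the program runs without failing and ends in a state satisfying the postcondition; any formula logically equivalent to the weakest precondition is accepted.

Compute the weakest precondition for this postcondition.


Working backward. After the program, the postcondition (2*lim > -9 or lim + 4 = -7) or g + 2*g < 5 must hold; in canonical form it is 2*lim > -9 or lim = -11 or 3*g < 5.
Before lim := lim - 6: 2*lim > 3 or lim = -5 or 3*g < 5
Before skip: 2*lim > 3 or lim = -5 or 3*g < 5
Before lim := lim + 7: 2*lim > -11 or lim = -12 or 3*g < 5
Answer: WP = 2*lim > -11 or lim = -12 or 3*g < 5


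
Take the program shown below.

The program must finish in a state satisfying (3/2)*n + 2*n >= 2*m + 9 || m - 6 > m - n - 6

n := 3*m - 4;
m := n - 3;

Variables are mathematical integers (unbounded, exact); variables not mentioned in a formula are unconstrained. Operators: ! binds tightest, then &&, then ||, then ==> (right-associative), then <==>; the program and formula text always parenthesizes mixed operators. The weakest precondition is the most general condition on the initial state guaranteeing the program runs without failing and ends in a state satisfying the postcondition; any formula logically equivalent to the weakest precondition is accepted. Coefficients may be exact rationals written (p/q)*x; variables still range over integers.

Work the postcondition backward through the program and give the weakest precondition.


Working backward. After the program, the postcondition (3/2)*n + 2*n >= 2*m + 9 || m - 6 > m - n - 6 must hold; in canonical form it is (7/2)*n >= 2*m + 9 || n > 0.
Before m := n - 3: (3/2)*n >= 3 || n > 0
Before n := 3*m - 4: (9/2)*m >= 9 || 3*m > 4
Answer: WP = (9/2)*m >= 9 || 3*m > 4


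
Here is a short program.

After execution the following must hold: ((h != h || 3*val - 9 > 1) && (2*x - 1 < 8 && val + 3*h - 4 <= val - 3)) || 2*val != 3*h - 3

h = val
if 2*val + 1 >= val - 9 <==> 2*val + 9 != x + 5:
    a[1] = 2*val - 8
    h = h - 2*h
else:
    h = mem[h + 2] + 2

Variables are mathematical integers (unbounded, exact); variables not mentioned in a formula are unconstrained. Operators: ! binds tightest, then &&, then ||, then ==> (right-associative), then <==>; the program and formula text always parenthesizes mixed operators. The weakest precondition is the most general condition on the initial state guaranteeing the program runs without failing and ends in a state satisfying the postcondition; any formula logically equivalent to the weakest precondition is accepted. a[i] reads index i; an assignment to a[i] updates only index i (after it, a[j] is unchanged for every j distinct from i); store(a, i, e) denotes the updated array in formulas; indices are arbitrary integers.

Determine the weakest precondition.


Working backward. After the program, the postcondition ((h != h || 3*val - 9 > 1) && (2*x - 1 < 8 && val + 3*h - 4 <= val - 3)) || 2*val != 3*h - 3 must hold; in canonical form it is (3*val > 10 && 2*x < 9 && 3*h <= 1) || 2*val != 3*h - 3.
Then branch requires (3*val > 10 && 2*x < 9 && 3*h >= -1) || 3*h + 2*val != -3; else branch requires (3*val > 10 && 2*x < 9 && 3*mem[h + 2] <= -5) || 2*val != 3*mem[h + 2] + 3.
Before the if: ((val >= -10 <==> 2*val != x - 4) ==> ((3*val > 10 && 2*x < 9 && 3*h >= -1) || 3*h + 2*val != -3)) && ((!(val >= -10 <==> 2*val != x - 4)) ==> ((3*val > 10 && 2*x < 9 && 3*mem[h + 2] <= -5) || 2*val != 3*mem[h + 2] + 3))
Before h := val: ((val >= -10 <==> 2*val != x - 4) ==> ((3*val > 10 && 2*x < 9 && 3*val >= -1) || 5*val != -3)) && ((!(val >= -10 <==> 2*val != x - 4)) ==> ((3*val > 10 && 2*x < 9 && 3*mem[val + 2] <= -5) || 2*val != 3*mem[val + 2] + 3))
Answer: WP = ((val >= -10 <==> 2*val != x - 4) ==> ((3*val > 10 && 2*x < 9 && 3*val >= -1) || 5*val != -3)) && ((!(val >= -10 <==> 2*val != x - 4)) ==> ((3*val > 10 && 2*x < 9 && 3*mem[val + 2] <= -5) || 2*val != 3*mem[val + 2] + 3))


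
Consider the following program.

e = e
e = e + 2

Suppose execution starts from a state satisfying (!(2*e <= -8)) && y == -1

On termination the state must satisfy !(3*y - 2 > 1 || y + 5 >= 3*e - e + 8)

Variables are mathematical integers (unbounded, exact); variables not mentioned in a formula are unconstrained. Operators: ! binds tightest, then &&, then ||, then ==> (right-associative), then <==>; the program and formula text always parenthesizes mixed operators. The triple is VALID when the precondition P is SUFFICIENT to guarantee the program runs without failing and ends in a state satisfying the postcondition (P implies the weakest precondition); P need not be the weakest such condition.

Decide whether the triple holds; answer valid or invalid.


Working backward. After the program, the postcondition !(3*y - 2 > 1 || y + 5 >= 3*e - e + 8) must hold; in canonical form it is !(3*y > 3 || y >= 2*e + 3).
Before e := e + 2: !(3*y > 3 || y >= 2*e + 7)
Before e := e: !(3*y > 3 || y >= 2*e + 7)
The weakest precondition is !(3*y > 3 || y >= 2*e + 7).
Check whether (!(2*e <= -8)) && y == -1 implies it.
Every state satisfying the precondition satisfies the weakest precondition: the implication holds.
Answer: valid


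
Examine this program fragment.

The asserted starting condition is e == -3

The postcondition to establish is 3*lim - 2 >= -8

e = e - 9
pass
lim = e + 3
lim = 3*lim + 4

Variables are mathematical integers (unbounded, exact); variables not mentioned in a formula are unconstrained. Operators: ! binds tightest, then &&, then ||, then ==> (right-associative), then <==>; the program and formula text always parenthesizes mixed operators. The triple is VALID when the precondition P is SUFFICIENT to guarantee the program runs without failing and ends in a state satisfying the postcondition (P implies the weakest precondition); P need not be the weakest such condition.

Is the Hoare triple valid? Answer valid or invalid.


Working backward. After the program, the postcondition 3*lim - 2 >= -8 must hold; in canonical form it is 3*lim >= -6.
Before lim := 3*lim + 4: 9*lim >= -18
Before lim := e + 3: 9*e >= -45
Before skip: 9*e >= -45
Before e := e - 9: 9*e >= 36
The weakest precondition is 9*e >= 36.
Check whether e == -3 implies it.
Countermodel: at the initial state e = -3, the precondition holds but the weakest precondition fails.
Answer: invalid


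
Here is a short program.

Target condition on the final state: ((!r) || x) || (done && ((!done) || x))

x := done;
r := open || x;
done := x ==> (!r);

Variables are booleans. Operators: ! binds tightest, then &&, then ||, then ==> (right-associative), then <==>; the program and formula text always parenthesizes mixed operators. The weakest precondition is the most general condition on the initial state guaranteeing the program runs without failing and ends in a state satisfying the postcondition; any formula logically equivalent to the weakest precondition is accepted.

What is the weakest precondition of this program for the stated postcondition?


Working backward. After the program, the postcondition ((!r) || x) || (done && ((!done) || x)) must hold; in canonical form it is (!r) || x || (done && ((!done) || x)).
Before done := x ==> (!r): (!r) || x || ((x ==> (!r)) && ((!(x ==> (!r))) || x))
Before r := open || x: (!(open || x)) || x || ((x ==> (!(open || x))) && ((!(x ==> (!(open || x)))) || x))
Before x := done: (!(open || done)) || done || ((done ==> (!(open || done))) && ((!(done ==> (!(open || done)))) || done))
Answer: WP = (!(open || done)) || done || ((done ==> (!(open || done))) && ((!(done ==> (!(open || done)))) || done))


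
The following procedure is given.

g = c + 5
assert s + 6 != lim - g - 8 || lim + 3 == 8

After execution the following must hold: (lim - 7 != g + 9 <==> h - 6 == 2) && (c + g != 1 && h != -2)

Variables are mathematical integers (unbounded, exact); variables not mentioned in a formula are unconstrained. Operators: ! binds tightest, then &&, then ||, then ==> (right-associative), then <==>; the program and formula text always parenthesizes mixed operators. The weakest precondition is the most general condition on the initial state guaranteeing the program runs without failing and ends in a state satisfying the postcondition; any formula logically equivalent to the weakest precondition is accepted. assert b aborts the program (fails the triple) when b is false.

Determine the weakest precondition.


Working backward. After the program, the postcondition (lim - 7 != g + 9 <==> h - 6 == 2) && (c + g != 1 && h != -2) must hold; in canonical form it is (lim != g + 16 <==> h == 8) && c + g != 1 && h != -2.
Before assert s + 6 != lim - g - 8 || lim + 3 == 8: (g + s != lim - 14 || lim == 5) && (lim != g + 16 <==> h == 8) && c + g != 1 && h != -2
Before g := c + 5: (c + s != lim - 19 || lim == 5) && (lim != c + 21 <==> h == 8) && 2*c != -4 && h != -2
Answer: WP = (c + s != lim - 19 || lim == 5) && (lim != c + 21 <==> h == 8) && 2*c != -4 && h != -2


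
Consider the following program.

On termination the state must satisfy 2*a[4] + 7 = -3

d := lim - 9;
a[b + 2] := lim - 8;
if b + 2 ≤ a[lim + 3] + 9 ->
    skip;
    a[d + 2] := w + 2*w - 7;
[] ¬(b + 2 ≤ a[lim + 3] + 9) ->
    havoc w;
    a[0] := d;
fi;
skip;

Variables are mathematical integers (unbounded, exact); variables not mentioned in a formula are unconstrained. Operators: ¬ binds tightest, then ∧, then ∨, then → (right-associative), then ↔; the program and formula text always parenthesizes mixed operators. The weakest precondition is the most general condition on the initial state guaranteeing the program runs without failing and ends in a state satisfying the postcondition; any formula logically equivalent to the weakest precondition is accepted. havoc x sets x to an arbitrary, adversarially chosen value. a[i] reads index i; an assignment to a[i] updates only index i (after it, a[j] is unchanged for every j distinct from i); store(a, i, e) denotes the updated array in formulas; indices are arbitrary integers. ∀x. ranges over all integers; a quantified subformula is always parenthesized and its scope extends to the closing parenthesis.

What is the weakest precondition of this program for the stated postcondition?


Working backward. After the program, the postcondition 2*a[4] + 7 = -3 must hold; in canonical form it is 2*a[4] = -10.
Before skip: 2*a[4] = -10
Then branch requires 2*store(a, d + 2, 3*w - 7)[4] = -10; else branch requires 2*a[4] = -10.
Before the if: (b ≤ a[lim + 3] + 7 → 2*store(a, d + 2, 3*w - 7)[4] = -10) ∧ ((¬(b ≤ a[lim + 3] + 7)) → 2*a[4] = -10)
Before a[b + 2] := lim - 8: (b ≤ store(a, b + 2, lim - 8)[lim + 3] + 7 → 2*store(store(a, b + 2, lim - 8), d + 2, 3*w - 7)[4] = -10) ∧ ((¬(b ≤ store(a, b + 2, lim - 8)[lim + 3] + 7)) → 2*store(a, b + 2, lim - 8)[4] = -10)
Before d := lim - 9: (b ≤ store(a, b + 2, lim - 8)[lim + 3] + 7 → 2*store(store(a, b + 2, lim - 8), lim - 7, 3*w - 7)[4] = -10) ∧ ((¬(b ≤ store(a, b + 2, lim - 8)[lim + 3] + 7)) → 2*store(a, b + 2, lim - 8)[4] = -10)
Answer: WP = (b ≤ store(a, b + 2, lim - 8)[lim + 3] + 7 → 2*store(store(a, b + 2, lim - 8), lim - 7, 3*w - 7)[4] = -10) ∧ ((¬(b ≤ store(a, b + 2, lim - 8)[lim + 3] + 7)) → 2*store(a, b + 2, lim - 8)[4] = -10)


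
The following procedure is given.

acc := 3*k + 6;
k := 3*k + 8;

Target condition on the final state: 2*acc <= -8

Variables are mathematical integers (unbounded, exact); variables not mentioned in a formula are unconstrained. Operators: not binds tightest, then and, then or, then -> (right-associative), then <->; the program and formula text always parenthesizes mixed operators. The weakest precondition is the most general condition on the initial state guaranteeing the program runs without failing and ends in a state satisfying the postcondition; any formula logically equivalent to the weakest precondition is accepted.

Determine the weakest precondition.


Working backward. After the program, 2*acc <= -8 must hold.
Before k := 3*k + 8: 2*acc <= -8
Before acc := 3*k + 6: 6*k <= -20
Answer: WP = 6*k <= -20


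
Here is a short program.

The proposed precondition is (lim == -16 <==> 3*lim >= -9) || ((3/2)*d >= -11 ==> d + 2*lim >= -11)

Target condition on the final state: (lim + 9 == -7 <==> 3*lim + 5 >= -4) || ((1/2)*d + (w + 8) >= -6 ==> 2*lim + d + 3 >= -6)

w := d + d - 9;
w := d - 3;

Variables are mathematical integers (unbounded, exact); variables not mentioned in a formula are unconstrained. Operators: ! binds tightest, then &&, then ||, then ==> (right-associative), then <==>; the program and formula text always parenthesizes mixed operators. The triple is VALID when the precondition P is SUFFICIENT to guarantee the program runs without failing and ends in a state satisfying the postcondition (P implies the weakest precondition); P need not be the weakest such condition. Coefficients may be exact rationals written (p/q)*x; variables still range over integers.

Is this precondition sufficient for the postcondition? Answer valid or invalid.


Working backward. After the program, the postcondition (lim + 9 == -7 <==> 3*lim + 5 >= -4) || ((1/2)*d + (w + 8) >= -6 ==> 2*lim + d + 3 >= -6) must hold; in canonical form it is (lim == -16 <==> 3*lim >= -9) || ((1/2)*d + w >= -14 ==> d + 2*lim >= -9).
Before w := d - 3: (lim == -16 <==> 3*lim >= -9) || ((3/2)*d >= -11 ==> d + 2*lim >= -9)
Before w := d + d - 9: (lim == -16 <==> 3*lim >= -9) || ((3/2)*d >= -11 ==> d + 2*lim >= -9)
The weakest precondition is (lim == -16 <==> 3*lim >= -9) || ((3/2)*d >= -11 ==> d + 2*lim >= -9).
Check whether (lim == -16 <==> 3*lim >= -9) || ((3/2)*d >= -11 ==> d + 2*lim >= -11) implies it.
Countermodel: at the initial state d = 22, lim = -16, the precondition holds but the weakest precondition fails.
Answer: invalid


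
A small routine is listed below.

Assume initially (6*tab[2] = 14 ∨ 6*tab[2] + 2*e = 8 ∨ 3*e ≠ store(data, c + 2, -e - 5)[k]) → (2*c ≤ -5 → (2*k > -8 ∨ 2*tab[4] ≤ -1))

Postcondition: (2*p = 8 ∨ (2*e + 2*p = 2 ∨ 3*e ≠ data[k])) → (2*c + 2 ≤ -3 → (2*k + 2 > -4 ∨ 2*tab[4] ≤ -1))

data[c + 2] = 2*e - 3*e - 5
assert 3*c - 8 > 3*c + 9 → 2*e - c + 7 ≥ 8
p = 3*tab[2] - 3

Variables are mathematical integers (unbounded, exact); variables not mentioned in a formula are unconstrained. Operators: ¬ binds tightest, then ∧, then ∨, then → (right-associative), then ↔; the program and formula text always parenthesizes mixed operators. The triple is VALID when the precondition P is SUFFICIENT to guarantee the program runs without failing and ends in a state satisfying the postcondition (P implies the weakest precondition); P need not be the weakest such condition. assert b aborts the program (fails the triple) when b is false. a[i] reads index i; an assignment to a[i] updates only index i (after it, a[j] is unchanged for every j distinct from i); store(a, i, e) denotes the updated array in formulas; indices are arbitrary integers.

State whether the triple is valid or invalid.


Working backward. After the program, the postcondition (2*p = 8 ∨ (2*e + 2*p = 2 ∨ 3*e ≠ data[k])) → (2*c + 2 ≤ -3 → (2*k + 2 > -4 ∨ 2*tab[4] ≤ -1)) must hold; in canonical form it is (2*p = 8 ∨ 2*e + 2*p = 2 ∨ 3*e ≠ data[k]) → (2*c ≤ -5 → (2*k > -6 ∨ 2*tab[4] ≤ -1)).
Before p := 3*tab[2] - 3: (6*tab[2] = 14 ∨ 6*tab[2] + 2*e = 8 ∨ 3*e ≠ data[k]) → (2*c ≤ -5 → (2*k > -6 ∨ 2*tab[4] ≤ -1))
Before assert 3*c - 8 > 3*c + 9 → 2*e - c + 7 ≥ 8: (6*tab[2] = 14 ∨ 6*tab[2] + 2*e = 8 ∨ 3*e ≠ data[k]) → (2*c ≤ -5 → (2*k > -6 ∨ 2*tab[4] ≤ -1))
Before data[c + 2] := 2*e - 3*e - 5: (6*tab[2] = 14 ∨ 6*tab[2] + 2*e = 8 ∨ 3*e ≠ store(data, c + 2, -e - 5)[k]) → (2*c ≤ -5 → (2*k > -6 ∨ 2*tab[4] ≤ -1))
The weakest precondition is (6*tab[2] = 14 ∨ 6*tab[2] + 2*e = 8 ∨ 3*e ≠ store(data, c + 2, -e - 5)[k]) → (2*c ≤ -5 → (2*k > -6 ∨ 2*tab[4] ≤ -1)).
Check whether (6*tab[2] = 14 ∨ 6*tab[2] + 2*e = 8 ∨ 3*e ≠ store(data, c + 2, -e - 5)[k]) → (2*c ≤ -5 → (2*k > -8 ∨ 2*tab[4] ≤ -1)) implies it.
Countermodel: at the initial state c = -6, data = {[-4] = 5, [-3] = -1, [2] = 5, [4] = 5, elsewhere 5}, e = 0, k = -3, tab = {[-4] = 3, [-3] = 3, [2] = 3, [4] = 0, elsewhere 3}, the precondition holds but the weakest precondition fails.
Answer: invalid


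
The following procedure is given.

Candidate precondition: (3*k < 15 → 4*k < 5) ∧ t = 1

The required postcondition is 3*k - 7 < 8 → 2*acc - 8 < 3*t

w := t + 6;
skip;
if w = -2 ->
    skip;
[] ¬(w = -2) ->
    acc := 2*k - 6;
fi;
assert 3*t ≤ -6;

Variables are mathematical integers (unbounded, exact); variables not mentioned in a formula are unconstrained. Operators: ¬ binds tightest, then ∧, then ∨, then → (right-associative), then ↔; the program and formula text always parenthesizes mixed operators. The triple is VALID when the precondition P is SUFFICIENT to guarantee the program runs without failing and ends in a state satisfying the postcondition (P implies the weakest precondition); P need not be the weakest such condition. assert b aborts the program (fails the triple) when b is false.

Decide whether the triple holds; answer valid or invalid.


Working backward. After the program, the postcondition 3*k - 7 < 8 → 2*acc - 8 < 3*t must hold; in canonical form it is 3*k < 15 → 2*acc < 3*t + 8.
Before assert 3*t ≤ -6: 3*t ≤ -6 ∧ (3*k < 15 → 2*acc < 3*t + 8)
Then branch requires 3*t ≤ -6 ∧ (3*k < 15 → 2*acc < 3*t + 8); else branch requires 3*t ≤ -6 ∧ (3*k < 15 → 4*k < 3*t + 20).
Before the if: (w = -2 → (3*t ≤ -6 ∧ (3*k < 15 → 2*acc < 3*t + 8))) ∧ ((¬(w = -2)) → (3*t ≤ -6 ∧ (3*k < 15 → 4*k < 3*t + 20)))
Before skip: (w = -2 → (3*t ≤ -6 ∧ (3*k < 15 → 2*acc < 3*t + 8))) ∧ ((¬(w = -2)) → (3*t ≤ -6 ∧ (3*k < 15 → 4*k < 3*t + 20)))
Before w := t + 6: (t = -8 → (3*t ≤ -6 ∧ (3*k < 15 → 2*acc < 3*t + 8))) ∧ ((¬(t = -8)) → (3*t ≤ -6 ∧ (3*k < 15 → 4*k < 3*t + 20)))
The weakest precondition is (t = -8 → (3*t ≤ -6 ∧ (3*k < 15 → 2*acc < 3*t + 8))) ∧ ((¬(t = -8)) → (3*t ≤ -6 ∧ (3*k < 15 → 4*k < 3*t + 20))).
Check whether (3*k < 15 → 4*k < 5) ∧ t = 1 implies it.
Countermodel: at the initial state acc = 0, k = 0, t = 1, the precondition holds but the weakest precondition fails.
Answer: invalid


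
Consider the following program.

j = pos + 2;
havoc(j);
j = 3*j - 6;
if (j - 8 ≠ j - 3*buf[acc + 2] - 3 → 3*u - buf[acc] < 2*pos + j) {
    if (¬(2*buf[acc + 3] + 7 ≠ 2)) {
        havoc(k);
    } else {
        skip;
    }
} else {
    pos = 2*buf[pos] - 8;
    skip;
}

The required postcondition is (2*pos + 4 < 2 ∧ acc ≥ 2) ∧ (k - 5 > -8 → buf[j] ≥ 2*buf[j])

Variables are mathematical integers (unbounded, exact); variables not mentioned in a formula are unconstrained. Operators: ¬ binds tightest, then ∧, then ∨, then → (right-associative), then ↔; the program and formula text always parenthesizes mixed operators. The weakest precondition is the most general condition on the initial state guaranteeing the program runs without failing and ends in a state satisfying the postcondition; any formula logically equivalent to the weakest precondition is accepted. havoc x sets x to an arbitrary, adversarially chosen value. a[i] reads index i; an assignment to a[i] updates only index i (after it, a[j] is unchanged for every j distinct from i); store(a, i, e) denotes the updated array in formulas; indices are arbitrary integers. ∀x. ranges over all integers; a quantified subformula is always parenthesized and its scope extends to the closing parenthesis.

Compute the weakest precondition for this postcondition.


Working backward. After the program, the postcondition (2*pos + 4 < 2 ∧ acc ≥ 2) ∧ (k - 5 > -8 → buf[j] ≥ 2*buf[j]) must hold; in canonical form it is 2*pos < -2 ∧ acc ≥ 2 ∧ (k > -3 → buf[j] ≤ 0).
Then branch requires ((¬(2*buf[acc + 3] ≠ -5)) → (∀k_1. (2*pos < -2 ∧ acc ≥ 2 ∧ (k_1 > -3 → buf[j] ≤ 0)))) ∧ (2*buf[acc + 3] ≠ -5 → (2*pos < -2 ∧ acc ≥ 2 ∧ (k > -3 → buf[j] ≤ 0))); else branch requires 4*buf[pos] < 14 ∧ acc ≥ 2 ∧ (k > -3 → buf[j] ≤ 0).
Before the if: ((3*buf[acc + 2] ≠ 5 → 3*u < buf[acc] + j + 2*pos) → (((¬(2*buf[acc + 3] ≠ -5)) → (∀k_1. (2*pos < -2 ∧ acc ≥ 2 ∧ (k_1 > -3 → buf[j] ≤ 0)))) ∧ (2*buf[acc + 3] ≠ -5 → (2*pos < -2 ∧ acc ≥ 2 ∧ (k > -3 → buf[j] ≤ 0))))) ∧ ((¬(3*buf[acc + 2] ≠ 5 → 3*u < buf[acc] + j + 2*pos)) → (4*buf[pos] < 14 ∧ acc ≥ 2 ∧ (k > -3 → buf[j] ≤ 0)))
Before j := 3*j - 6: ((3*buf[acc + 2] ≠ 5 → 3*u < buf[acc] + 3*j + 2*pos - 6) → (((¬(2*buf[acc + 3] ≠ -5)) → (∀k_1. (2*pos < -2 ∧ acc ≥ 2 ∧ (k_1 > -3 → buf[3*j - 6] ≤ 0)))) ∧ (2*buf[acc + 3] ≠ -5 → (2*pos < -2 ∧ acc ≥ 2 ∧ (k > -3 → buf[3*j - 6] ≤ 0))))) ∧ ((¬(3*buf[acc + 2] ≠ 5 → 3*u < buf[acc] + 3*j + 2*pos - 6)) → (4*buf[pos] < 14 ∧ acc ≥ 2 ∧ (k > -3 → buf[3*j - 6] ≤ 0)))
Before havoc j: ∀j_1. (((3*buf[acc + 2] ≠ 5 → 3*u < buf[acc] + 3*j_1 + 2*pos - 6) → (((¬(2*buf[acc + 3] ≠ -5)) → (∀k_1. (2*pos < -2 ∧ acc ≥ 2 ∧ (k_1 > -3 → buf[3*j_1 - 6] ≤ 0)))) ∧ (2*buf[acc + 3] ≠ -5 → (2*pos < -2 ∧ acc ≥ 2 ∧ (k > -3 → buf[3*j_1 - 6] ≤ 0))))) ∧ ((¬(3*buf[acc + 2] ≠ 5 → 3*u < buf[acc] + 3*j_1 + 2*pos - 6)) → (4*buf[pos] < 14 ∧ acc ≥ 2 ∧ (k > -3 → buf[3*j_1 - 6] ≤ 0))))
Before j := pos + 2: ∀j_1. (((3*buf[acc + 2] ≠ 5 → 3*u < buf[acc] + 3*j_1 + 2*pos - 6) → (((¬(2*buf[acc + 3] ≠ -5)) → (∀k_1. (2*pos < -2 ∧ acc ≥ 2 ∧ (k_1 > -3 → buf[3*j_1 - 6] ≤ 0)))) ∧ (2*buf[acc + 3] ≠ -5 → (2*pos < -2 ∧ acc ≥ 2 ∧ (k > -3 → buf[3*j_1 - 6] ≤ 0))))) ∧ ((¬(3*buf[acc + 2] ≠ 5 → 3*u < buf[acc] + 3*j_1 + 2*pos - 6)) → (4*buf[pos] < 14 ∧ acc ≥ 2 ∧ (k > -3 → buf[3*j_1 - 6] ≤ 0))))
Answer: WP = ∀j_1. (((3*buf[acc + 2] ≠ 5 → 3*u < buf[acc] + 3*j_1 + 2*pos - 6) → (((¬(2*buf[acc + 3] ≠ -5)) → (∀k_1. (2*pos < -2 ∧ acc ≥ 2 ∧ (k_1 > -3 → buf[3*j_1 - 6] ≤ 0)))) ∧ (2*buf[acc + 3] ≠ -5 → (2*pos < -2 ∧ acc ≥ 2 ∧ (k > -3 → buf[3*j_1 - 6] ≤ 0))))) ∧ ((¬(3*buf[acc + 2] ≠ 5 → 3*u < buf[acc] + 3*j_1 + 2*pos - 6)) → (4*buf[pos] < 14 ∧ acc ≥ 2 ∧ (k > -3 → buf[3*j_1 - 6] ≤ 0))))


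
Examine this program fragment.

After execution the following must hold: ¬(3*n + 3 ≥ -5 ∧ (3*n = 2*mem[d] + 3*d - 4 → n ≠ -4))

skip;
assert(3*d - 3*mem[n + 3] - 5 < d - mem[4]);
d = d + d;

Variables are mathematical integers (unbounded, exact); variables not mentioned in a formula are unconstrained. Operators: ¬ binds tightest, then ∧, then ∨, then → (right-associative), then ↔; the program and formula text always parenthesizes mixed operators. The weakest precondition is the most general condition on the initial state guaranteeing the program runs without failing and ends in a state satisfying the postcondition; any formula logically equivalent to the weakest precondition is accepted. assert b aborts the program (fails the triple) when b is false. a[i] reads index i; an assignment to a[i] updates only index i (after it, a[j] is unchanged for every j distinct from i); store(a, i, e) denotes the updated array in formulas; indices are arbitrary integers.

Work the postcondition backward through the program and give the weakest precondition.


Working backward. After the program, the postcondition ¬(3*n + 3 ≥ -5 ∧ (3*n = 2*mem[d] + 3*d - 4 → n ≠ -4)) must hold; in canonical form it is ¬(3*n ≥ -8 ∧ (3*n = 2*mem[d] + 3*d - 4 → n ≠ -4)).
Before d := d + d: ¬(3*n ≥ -8 ∧ (3*n = 2*mem[2*d] + 6*d - 4 → n ≠ -4))
Before assert 3*d - 3*mem[n + 3] - 5 < d - mem[4]: mem[4] + 2*d < 3*mem[n + 3] + 5 ∧ (¬(3*n ≥ -8 ∧ (3*n = 2*mem[2*d] + 6*d - 4 → n ≠ -4)))
Before skip: mem[4] + 2*d < 3*mem[n + 3] + 5 ∧ (¬(3*n ≥ -8 ∧ (3*n = 2*mem[2*d] + 6*d - 4 → n ≠ -4)))
Answer: WP = mem[4] + 2*d < 3*mem[n + 3] + 5 ∧ (¬(3*n ≥ -8 ∧ (3*n = 2*mem[2*d] + 6*d - 4 → n ≠ -4)))


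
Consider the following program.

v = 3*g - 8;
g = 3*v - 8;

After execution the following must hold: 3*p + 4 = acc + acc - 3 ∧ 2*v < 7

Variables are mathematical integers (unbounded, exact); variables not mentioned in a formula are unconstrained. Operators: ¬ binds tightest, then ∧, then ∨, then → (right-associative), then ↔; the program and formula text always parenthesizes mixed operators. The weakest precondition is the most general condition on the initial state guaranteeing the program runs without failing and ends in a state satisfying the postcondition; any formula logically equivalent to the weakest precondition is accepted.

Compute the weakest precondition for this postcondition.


Working backward. After the program, the postcondition 3*p + 4 = acc + acc - 3 ∧ 2*v < 7 must hold; in canonical form it is 3*p = 2*acc - 7 ∧ 2*v < 7.
Before g := 3*v - 8: 3*p = 2*acc - 7 ∧ 2*v < 7
Before v := 3*g - 8: 3*p = 2*acc - 7 ∧ 6*g < 23
Answer: WP = 3*p = 2*acc - 7 ∧ 6*g < 23


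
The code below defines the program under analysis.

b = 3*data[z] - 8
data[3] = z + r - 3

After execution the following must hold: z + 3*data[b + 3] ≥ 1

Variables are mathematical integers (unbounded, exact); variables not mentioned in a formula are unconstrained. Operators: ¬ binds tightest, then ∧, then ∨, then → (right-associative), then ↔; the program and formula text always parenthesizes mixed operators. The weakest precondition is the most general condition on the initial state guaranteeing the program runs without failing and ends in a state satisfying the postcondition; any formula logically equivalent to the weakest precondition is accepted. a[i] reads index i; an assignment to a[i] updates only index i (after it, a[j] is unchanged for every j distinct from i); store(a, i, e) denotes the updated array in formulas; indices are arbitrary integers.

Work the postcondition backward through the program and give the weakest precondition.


Working backward. After the program, the postcondition z + 3*data[b + 3] ≥ 1 must hold; in canonical form it is 3*data[b + 3] + z ≥ 1.
Before data[3] := z + r - 3: 3*store(data, 3, r + z - 3)[b + 3] + z ≥ 1
Before b := 3*data[z] - 8: 3*store(data, 3, r + z - 3)[3*data[z] - 5] + z ≥ 1
Answer: WP = 3*store(data, 3, r + z - 3)[3*data[z] - 5] + z ≥ 1
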